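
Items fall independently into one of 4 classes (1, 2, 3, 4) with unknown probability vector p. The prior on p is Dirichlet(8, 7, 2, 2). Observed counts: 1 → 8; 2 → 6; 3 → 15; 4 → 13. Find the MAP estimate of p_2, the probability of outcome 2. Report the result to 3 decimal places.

MAP estimate: 0.211

The posterior is Dirichlet(αᵢ + nᵢ) = Dirichlet(16, 13, 17, 15).
For a Dirichlet(a₁,…,a_K) with all aᵢ > 1, the mode has j-th component (aⱼ − 1)/(Σaᵢ − K).
Here Σaᵢ = 61 and K = 4, so p_2 = (13 − 1)/(61 − 4) = 12/57 ≈ 0.211.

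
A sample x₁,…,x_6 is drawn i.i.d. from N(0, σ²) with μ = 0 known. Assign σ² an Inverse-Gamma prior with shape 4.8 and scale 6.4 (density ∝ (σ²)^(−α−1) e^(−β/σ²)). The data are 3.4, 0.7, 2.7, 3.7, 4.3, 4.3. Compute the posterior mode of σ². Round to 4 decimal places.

Sum of squared deviations about the known mean: SS = (3.4−0)² + (0.7−0)² + (2.7−0)² + (3.7−0)² + (4.3−0)² + (4.3−0)² = 70.01.
The Normal likelihood contributes (σ²)^(−n/2) exp(−SS/(2σ²)), so the posterior is Inverse-Gamma(α + n/2, β + SS/2) = Inverse-Gamma(7.8, 41.405).
The mode of Inverse-Gamma(a, b) is b/(a+1) = 41.405/8.8 ≈ 4.7051.

σ̂²_MAP = 4.7051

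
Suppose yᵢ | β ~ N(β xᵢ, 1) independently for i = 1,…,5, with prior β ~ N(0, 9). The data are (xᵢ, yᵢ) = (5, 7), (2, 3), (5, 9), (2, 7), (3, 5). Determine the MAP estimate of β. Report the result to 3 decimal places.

β̂_MAP = 1.714

log p(β | y) = −Σ(yᵢ − βxᵢ)²/(2·1) − β²/(2·9) + const.
Setting the derivative to zero: Σxᵢ(yᵢ − βxᵢ)/1 − β/9 = 0, so β = Σxᵢyᵢ / (Σxᵢ² + σ²/τ²).
Σxᵢyᵢ = 5·7 + 2·3 + 5·9 + 2·7 + 3·5 = 115; Σxᵢ² = 67; σ²/τ² = 1/9.
β̂_MAP = 115 / (67 + 1/9) = 115/(604/9) = 1035/604 ≈ 1.714.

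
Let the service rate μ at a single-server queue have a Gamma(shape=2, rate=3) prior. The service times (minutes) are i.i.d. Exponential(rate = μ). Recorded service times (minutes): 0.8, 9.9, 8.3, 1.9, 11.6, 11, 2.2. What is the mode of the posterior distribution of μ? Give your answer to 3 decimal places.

The Exponential(rate=μ) likelihood is ∝ μ^n e^(−μΣtᵢ). Here n = 7 and Σtᵢ = 0.8 + 9.9 + 8.3 + 1.9 + 11.6 + 11 + 2.2 = 45.7.
Posterior ∝ μe^(−3μ) · μ^7e^(−45.7μ) = μ^8e^(−48.7μ), i.e. Gamma(9, 48.7).
Mode = (a−1)/b = 8/48.7 ≈ 0.164.

μ̂_MAP = 0.164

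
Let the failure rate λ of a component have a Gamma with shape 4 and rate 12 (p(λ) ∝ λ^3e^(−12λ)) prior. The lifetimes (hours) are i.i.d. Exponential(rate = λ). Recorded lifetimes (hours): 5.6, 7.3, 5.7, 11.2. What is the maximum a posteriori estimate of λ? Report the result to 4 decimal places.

λ̂_MAP = 0.1675

The Exponential(rate=λ) likelihood is ∝ λ^n e^(−λΣtᵢ). Here n = 4 and Σtᵢ = 5.6 + 7.3 + 5.7 + 11.2 = 29.8.
Posterior ∝ λ^3e^(−12λ) · λ^4e^(−29.8λ) = λ^7e^(−41.8λ), i.e. Gamma(8, 41.8).
Mode = (a−1)/b = 7/41.8 ≈ 0.1675.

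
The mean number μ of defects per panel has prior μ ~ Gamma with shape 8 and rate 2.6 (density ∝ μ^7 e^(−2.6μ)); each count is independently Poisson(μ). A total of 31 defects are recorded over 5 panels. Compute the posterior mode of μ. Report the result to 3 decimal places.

μ̂_MAP = 5.000

Σxᵢ = 31, n = 5.
Posterior ∝ μ^7e^(−2.6μ) · μ^31e^(−5μ) = μ^38e^(−7.6μ), i.e. Gamma(shape=39, rate=7.6).
The mode of a Gamma(a, b) with a ≥ 1 (shape–rate) is (a−1)/b = 38/7.6 ≈ 5.000.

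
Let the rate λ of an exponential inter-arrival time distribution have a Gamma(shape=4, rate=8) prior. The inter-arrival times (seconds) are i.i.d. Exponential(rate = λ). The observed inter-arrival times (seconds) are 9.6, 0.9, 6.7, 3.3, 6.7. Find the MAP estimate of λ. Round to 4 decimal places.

λ̂_MAP = 0.2273

The Exponential(rate=λ) likelihood is ∝ λ^n e^(−λΣtᵢ). Here n = 5 and Σtᵢ = 9.6 + 0.9 + 6.7 + 3.3 + 6.7 = 27.2.
Posterior ∝ λ^3e^(−8λ) · λ^5e^(−27.2λ) = λ^8e^(−35.2λ), i.e. Gamma(9, 35.2).
Mode = (a−1)/b = 8/35.2 ≈ 0.2273.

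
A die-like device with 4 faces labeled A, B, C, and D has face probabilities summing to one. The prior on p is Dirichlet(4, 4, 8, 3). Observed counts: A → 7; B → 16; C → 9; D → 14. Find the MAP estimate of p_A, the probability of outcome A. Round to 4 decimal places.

MAP estimate of p_A = 0.1639

The posterior is Dirichlet(αᵢ + nᵢ) = Dirichlet(11, 20, 17, 17).
For a Dirichlet(a₁,…,a_K) with all aᵢ > 1, the mode has j-th component (aⱼ − 1)/(Σaᵢ − K).
Here Σaᵢ = 65 and K = 4, so p_A = (11 − 1)/(65 − 4) = 10/61 ≈ 0.1639.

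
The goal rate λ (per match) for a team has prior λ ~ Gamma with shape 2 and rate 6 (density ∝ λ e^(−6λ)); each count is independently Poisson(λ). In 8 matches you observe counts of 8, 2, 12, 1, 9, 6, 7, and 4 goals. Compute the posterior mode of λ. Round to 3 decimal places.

λ̂_MAP = 3.571

Σxᵢ = 8+2+12+1+9+6+7+4 = 49, with n = 8.
Posterior ∝ λe^(−6λ) · λ^49e^(−8λ) = λ^50e^(−14λ), i.e. Gamma(shape=51, rate=14).
The mode of a Gamma(a, b) with a ≥ 1 (shape–rate) is (a−1)/b = 50/14 ≈ 3.571.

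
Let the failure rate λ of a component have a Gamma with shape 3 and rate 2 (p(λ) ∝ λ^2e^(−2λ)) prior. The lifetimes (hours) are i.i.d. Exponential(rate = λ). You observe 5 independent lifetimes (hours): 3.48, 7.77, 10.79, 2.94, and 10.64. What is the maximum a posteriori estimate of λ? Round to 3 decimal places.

The Exponential(rate=λ) likelihood is ∝ λ^n e^(−λΣtᵢ). Here n = 5 and Σtᵢ = 3.48 + 7.77 + 10.79 + 2.94 + 10.64 = 35.62.
Posterior ∝ λ^2e^(−2λ) · λ^5e^(−35.62λ) = λ^7e^(−37.62λ), i.e. Gamma(8, 37.62).
Mode = (a−1)/b = 7/37.62 ≈ 0.186.

λ̂_MAP = 0.186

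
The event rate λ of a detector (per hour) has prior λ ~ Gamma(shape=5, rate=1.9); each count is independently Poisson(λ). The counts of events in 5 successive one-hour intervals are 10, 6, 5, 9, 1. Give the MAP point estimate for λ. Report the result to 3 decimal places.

Σxᵢ = 10+6+5+9+1 = 31, with n = 5.
Posterior ∝ λ^4e^(−1.9λ) · λ^31e^(−5λ) = λ^35e^(−6.9λ), i.e. Gamma(shape=36, rate=6.9).
The mode of a Gamma(a, b) with a ≥ 1 (shape–rate) is (a−1)/b = 35/6.9 ≈ 5.072.

λ̂_MAP = 5.072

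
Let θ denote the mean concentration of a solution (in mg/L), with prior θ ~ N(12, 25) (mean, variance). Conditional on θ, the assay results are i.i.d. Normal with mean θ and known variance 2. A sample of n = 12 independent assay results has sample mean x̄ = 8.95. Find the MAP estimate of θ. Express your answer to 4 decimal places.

n = 12, x̄ = 8.95.
For a Normal prior and Normal likelihood with known variance, the posterior is Normal; its mode equals its mean, the precision-weighted average.
Prior precision 1/σ₀² = 1/25 = 0.04; data precision n/σ² = 12/2 = 6.
θ̂ = (0.04·12 + 6·8.95) / (0.04 + 6) = 54.18/6.04 = 2709/302 ≈ 8.9702.

θ̂_MAP = 8.9702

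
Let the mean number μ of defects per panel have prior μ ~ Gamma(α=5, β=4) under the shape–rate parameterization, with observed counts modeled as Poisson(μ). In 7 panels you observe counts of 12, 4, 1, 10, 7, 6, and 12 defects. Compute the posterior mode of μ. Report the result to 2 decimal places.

μ̂_MAP = 5.09

Σxᵢ = 12+4+1+10+7+6+12 = 52, with n = 7.
Posterior ∝ μ^4e^(−4μ) · μ^52e^(−7μ) = μ^56e^(−11μ), i.e. Gamma(shape=57, rate=11).
The mode of a Gamma(a, b) with a ≥ 1 (shape–rate) is (a−1)/b = 56/11 ≈ 5.09.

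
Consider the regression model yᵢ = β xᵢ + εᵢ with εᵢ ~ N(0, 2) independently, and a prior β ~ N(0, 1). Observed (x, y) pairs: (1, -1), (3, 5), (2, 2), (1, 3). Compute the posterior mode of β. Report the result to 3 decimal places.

β̂_MAP = 1.235

log p(β | y) = −Σ(yᵢ − βxᵢ)²/(2·2) − β²/(2·1) + const.
Setting the derivative to zero: Σxᵢ(yᵢ − βxᵢ)/2 − β/1 = 0, so β = Σxᵢyᵢ / (Σxᵢ² + σ²/τ²).
Σxᵢyᵢ = 1·(-1) + 3·5 + 2·2 + 1·3 = 21; Σxᵢ² = 15; σ²/τ² = 2.
β̂_MAP = 21 / (15 + 2) = 21/17 ≈ 1.235.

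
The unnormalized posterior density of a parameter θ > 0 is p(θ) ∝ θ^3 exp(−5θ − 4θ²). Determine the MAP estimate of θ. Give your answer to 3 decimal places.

ℓ'(θ) = 3/θ − 5 − 8θ. Setting this to zero and multiplying by θ: 8θ² + 5θ − 3 = 0.
θ = (−5 + √(5² + 4·8·3)) / (2·8) = (−5 + √121) / 16 = (−5 + 11)/16 = 3/8.
ℓ''(θ) = −3/θ² − 8 < 0, confirming a maximum.

θ̂_MAP = 0.375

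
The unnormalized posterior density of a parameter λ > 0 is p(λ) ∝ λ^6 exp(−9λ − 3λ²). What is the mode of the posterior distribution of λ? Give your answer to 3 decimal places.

ℓ'(λ) = 6/λ − 9 − 6λ. Setting this to zero and multiplying by λ: 6λ² + 9λ − 6 = 0.
λ = (−9 + √(9² + 4·6·6)) / (2·6) = (−9 + √225) / 12 = (−9 + 15)/12 = 1/2.
ℓ''(λ) = −6/λ² − 6 < 0, confirming a maximum.

λ̂_MAP = 0.500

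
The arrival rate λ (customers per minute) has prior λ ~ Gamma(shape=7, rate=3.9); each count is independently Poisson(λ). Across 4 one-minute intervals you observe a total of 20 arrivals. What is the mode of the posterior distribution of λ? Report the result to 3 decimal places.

Σxᵢ = 20, n = 4.
Posterior ∝ λ^6e^(−3.9λ) · λ^20e^(−4λ) = λ^26e^(−7.9λ), i.e. Gamma(shape=27, rate=7.9).
The mode of a Gamma(a, b) with a ≥ 1 (shape–rate) is (a−1)/b = 26/7.9 ≈ 3.291.

λ̂_MAP = 3.291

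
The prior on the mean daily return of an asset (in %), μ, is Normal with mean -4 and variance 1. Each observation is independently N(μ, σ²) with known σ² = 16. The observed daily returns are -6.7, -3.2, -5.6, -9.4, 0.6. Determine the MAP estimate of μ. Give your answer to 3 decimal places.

n = 5; x̄ = ((-6.7) + (-3.2) + (-5.6) + (-9.4) + 0.6)/5 = -24.3/5 = -4.86.
For a Normal prior and Normal likelihood with known variance, the posterior is Normal; its mode equals its mean, the precision-weighted average.
Prior precision 1/σ₀² = 1/1 = 1; data precision n/σ² = 5/16 = 0.3125.
μ̂ = (1·(-4) + 0.3125·(-4.86)) / (1 + 0.3125) = (-5.51875)/1.3125 = -883/210 ≈ -4.205.

μ̂_MAP = -4.205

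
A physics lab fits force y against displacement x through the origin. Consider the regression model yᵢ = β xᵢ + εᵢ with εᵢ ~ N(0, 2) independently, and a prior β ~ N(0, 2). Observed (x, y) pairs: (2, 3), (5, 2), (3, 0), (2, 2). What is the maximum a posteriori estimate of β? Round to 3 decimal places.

β̂_MAP = 0.465

log p(β | y) = −Σ(yᵢ − βxᵢ)²/(2·2) − β²/(2·2) + const.
Setting the derivative to zero: Σxᵢ(yᵢ − βxᵢ)/2 − β/2 = 0, so β = Σxᵢyᵢ / (Σxᵢ² + σ²/τ²).
Σxᵢyᵢ = 2·3 + 5·2 + 3·0 + 2·2 = 20; Σxᵢ² = 42; σ²/τ² = 1.
β̂_MAP = 20 / (42 + 1) = 20/43 ≈ 0.465.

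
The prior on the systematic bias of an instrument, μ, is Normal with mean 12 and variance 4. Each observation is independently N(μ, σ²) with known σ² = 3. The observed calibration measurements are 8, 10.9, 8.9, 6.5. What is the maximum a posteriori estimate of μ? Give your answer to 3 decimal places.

n = 4; x̄ = (8 + 10.9 + 8.9 + 6.5)/4 = 34.3/4 = 8.575.
For a Normal prior and Normal likelihood with known variance, the posterior is Normal; its mode equals its mean, the precision-weighted average.
Prior precision 1/σ₀² = 1/4 = 0.25; data precision n/σ² = 4/3.
μ̂ = (0.25·12 + (4/3)·8.575) / (0.25 + 4/3) = (433/30)/(19/12) = 866/95 ≈ 9.116.

μ̂_MAP = 9.116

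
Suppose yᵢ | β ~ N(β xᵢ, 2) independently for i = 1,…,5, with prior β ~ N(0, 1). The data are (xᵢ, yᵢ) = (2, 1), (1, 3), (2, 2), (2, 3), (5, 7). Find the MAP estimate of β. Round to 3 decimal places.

log p(β | y) = −Σ(yᵢ − βxᵢ)²/(2·2) − β²/(2·1) + const.
Setting the derivative to zero: Σxᵢ(yᵢ − βxᵢ)/2 − β/1 = 0, so β = Σxᵢyᵢ / (Σxᵢ² + σ²/τ²).
Σxᵢyᵢ = 2·1 + 1·3 + 2·2 + 2·3 + 5·7 = 50; Σxᵢ² = 38; σ²/τ² = 2.
β̂_MAP = 50 / (38 + 2) = 50/40 ≈ 1.250.

β̂_MAP = 1.250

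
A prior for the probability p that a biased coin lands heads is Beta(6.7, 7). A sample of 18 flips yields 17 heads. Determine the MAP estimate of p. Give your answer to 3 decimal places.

Prior: Beta(6.7, 7).
Data: 17 successes in 18 trials. The binomial likelihood contributes p^17(1−p)^1, so the posterior is Beta(6.7+17, 7+1) = Beta(23.7, 8).
For Beta(a, b) with a, b > 1 the mode is (a−1)/(a+b−2) = 22.7/29.7 ≈ 0.764.

p̂_MAP = 0.764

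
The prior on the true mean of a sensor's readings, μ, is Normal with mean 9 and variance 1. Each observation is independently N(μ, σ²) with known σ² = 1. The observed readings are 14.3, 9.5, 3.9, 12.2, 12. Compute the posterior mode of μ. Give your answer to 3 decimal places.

μ̂_MAP = 10.150

n = 5; x̄ = (14.3 + 9.5 + 3.9 + 12.2 + 12)/5 = 51.9/5 = 10.38.
For a Normal prior and Normal likelihood with known variance, the posterior is Normal; its mode equals its mean, the precision-weighted average.
Prior precision 1/σ₀² = 1/1 = 1; data precision n/σ² = 5/1 = 5.
μ̂ = (1·9 + 5·10.38) / (1 + 5) = 60.9/6 = 10.150.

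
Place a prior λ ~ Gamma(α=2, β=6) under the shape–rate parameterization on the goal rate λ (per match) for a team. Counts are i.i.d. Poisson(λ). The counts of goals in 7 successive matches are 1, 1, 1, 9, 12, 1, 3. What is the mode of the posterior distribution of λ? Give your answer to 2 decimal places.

λ̂_MAP = 2.23

Σxᵢ = 1+1+1+9+12+1+3 = 28, with n = 7.
Posterior ∝ λe^(−6λ) · λ^28e^(−7λ) = λ^29e^(−13λ), i.e. Gamma(shape=30, rate=13).
The mode of a Gamma(a, b) with a ≥ 1 (shape–rate) is (a−1)/b = 29/13 ≈ 2.23.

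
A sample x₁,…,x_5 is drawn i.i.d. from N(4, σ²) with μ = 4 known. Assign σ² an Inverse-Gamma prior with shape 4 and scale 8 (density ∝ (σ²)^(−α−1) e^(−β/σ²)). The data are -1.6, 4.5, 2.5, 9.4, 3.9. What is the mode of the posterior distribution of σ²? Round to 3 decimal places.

Sum of squared deviations about the known mean: SS = (-1.6−4)² + (4.5−4)² + (2.5−4)² + (9.4−4)² + (3.9−4)² = 63.03.
The Normal likelihood contributes (σ²)^(−n/2) exp(−SS/(2σ²)), so the posterior is Inverse-Gamma(α + n/2, β + SS/2) = Inverse-Gamma(6.5, 39.515).
The mode of Inverse-Gamma(a, b) is b/(a+1) = 39.515/7.5 ≈ 5.269.

σ̂²_MAP = 5.269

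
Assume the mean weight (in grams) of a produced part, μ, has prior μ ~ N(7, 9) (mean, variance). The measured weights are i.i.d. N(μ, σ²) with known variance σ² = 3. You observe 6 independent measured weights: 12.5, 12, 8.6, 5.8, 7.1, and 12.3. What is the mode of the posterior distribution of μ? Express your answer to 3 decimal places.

μ̂_MAP = 9.574

n = 6; x̄ = (12.5 + 12 + 8.6 + 5.8 + 7.1 + 12.3)/6 = 58.3/6 = 583/60 ≈ 9.7167.
For a Normal prior and Normal likelihood with known variance, the posterior is Normal; its mode equals its mean, the precision-weighted average.
Prior precision 1/σ₀² = 1/9; data precision n/σ² = 6/3 = 2.
μ̂ = ((1/9)·7 + 2·(583/60)) / (1/9 + 2) = (1819/90)/(19/9) = 1819/190 ≈ 9.574.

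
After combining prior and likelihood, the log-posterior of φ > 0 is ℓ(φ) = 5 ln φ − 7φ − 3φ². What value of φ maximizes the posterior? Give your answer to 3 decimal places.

ℓ'(φ) = 5/φ − 7 − 6φ. Setting this to zero and multiplying by φ: 6φ² + 7φ − 5 = 0.
φ = (−7 + √(7² + 4·6·5)) / (2·6) = (−7 + √169) / 12 = (−7 + 13)/12 = 1/2.
ℓ''(φ) = −5/φ² − 6 < 0, confirming a maximum.

φ̂_MAP = 0.500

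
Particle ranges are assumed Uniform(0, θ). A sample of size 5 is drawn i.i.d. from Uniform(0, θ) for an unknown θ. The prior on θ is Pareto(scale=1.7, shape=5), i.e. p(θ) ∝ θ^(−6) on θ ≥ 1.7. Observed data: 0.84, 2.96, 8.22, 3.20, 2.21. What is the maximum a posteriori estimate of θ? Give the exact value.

The Uniform(0, θ) likelihood is θ^(−n) for θ ≥ max(xᵢ), zero otherwise. Here max(xᵢ) = 8.22.
Posterior ∝ θ^(−6) · θ^(−5) = θ^(−11) on θ ≥ max(1.7, 8.22) = 8.22.
This density is strictly decreasing in θ, so the posterior mode lies at the lower boundary of the support.

θ̂_MAP = 8.22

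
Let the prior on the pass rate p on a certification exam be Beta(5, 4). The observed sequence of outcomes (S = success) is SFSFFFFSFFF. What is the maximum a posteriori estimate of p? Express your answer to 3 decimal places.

p̂_MAP = 0.389

Prior: Beta(5, 4).
Data: 3 successes in 11 trials (from the sequence). The binomial likelihood contributes p^3(1−p)^8, so the posterior is Beta(5+3, 4+8) = Beta(8, 12).
For Beta(a, b) with a, b > 1 the mode is (a−1)/(a+b−2) = 7/18 ≈ 0.389.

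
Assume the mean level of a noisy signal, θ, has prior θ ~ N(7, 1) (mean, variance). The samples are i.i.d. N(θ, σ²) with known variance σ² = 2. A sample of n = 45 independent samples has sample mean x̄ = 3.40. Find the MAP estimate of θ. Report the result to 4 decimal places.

θ̂_MAP = 3.5532

n = 45, x̄ = 3.40.
For a Normal prior and Normal likelihood with known variance, the posterior is Normal; its mode equals its mean, the precision-weighted average.
Prior precision 1/σ₀² = 1/1 = 1; data precision n/σ² = 45/2 = 22.5.
θ̂ = (1·7 + 22.5·3.4) / (1 + 22.5) = 83.5/23.5 = 167/47 ≈ 3.5532.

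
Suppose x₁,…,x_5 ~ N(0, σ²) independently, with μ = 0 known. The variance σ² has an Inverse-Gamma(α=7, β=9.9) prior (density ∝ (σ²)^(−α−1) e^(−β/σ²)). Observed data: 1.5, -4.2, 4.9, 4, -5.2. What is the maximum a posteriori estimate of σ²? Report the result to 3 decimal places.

σ̂²_MAP = 5.083

Sum of squared deviations about the known mean: SS = (1.5−0)² + (-4.2−0)² + (4.9−0)² + (4−0)² + (-5.2−0)² = 86.94.
The Normal likelihood contributes (σ²)^(−n/2) exp(−SS/(2σ²)), so the posterior is Inverse-Gamma(α + n/2, β + SS/2) = Inverse-Gamma(9.5, 53.37).
The mode of Inverse-Gamma(a, b) is b/(a+1) = 53.37/10.5 ≈ 5.083.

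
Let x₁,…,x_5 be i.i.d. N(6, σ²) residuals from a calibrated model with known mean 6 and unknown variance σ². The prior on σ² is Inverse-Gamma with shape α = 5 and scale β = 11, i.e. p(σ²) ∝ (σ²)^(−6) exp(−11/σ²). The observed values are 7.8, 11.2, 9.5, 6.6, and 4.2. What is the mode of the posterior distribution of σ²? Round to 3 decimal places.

Sum of squared deviations about the known mean: SS = (7.8−6)² + (11.2−6)² + (9.5−6)² + (6.6−6)² + (4.2−6)² = 46.13.
The Normal likelihood contributes (σ²)^(−n/2) exp(−SS/(2σ²)), so the posterior is Inverse-Gamma(α + n/2, β + SS/2) = Inverse-Gamma(7.5, 34.065).
The mode of Inverse-Gamma(a, b) is b/(a+1) = 34.065/8.5 ≈ 4.008.

σ̂²_MAP = 4.008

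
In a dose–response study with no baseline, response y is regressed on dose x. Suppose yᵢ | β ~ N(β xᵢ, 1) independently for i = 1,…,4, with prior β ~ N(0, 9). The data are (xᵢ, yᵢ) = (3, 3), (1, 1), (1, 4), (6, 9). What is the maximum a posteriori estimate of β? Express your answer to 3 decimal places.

log p(β | y) = −Σ(yᵢ − βxᵢ)²/(2·1) − β²/(2·9) + const.
Setting the derivative to zero: Σxᵢ(yᵢ − βxᵢ)/1 − β/9 = 0, so β = Σxᵢyᵢ / (Σxᵢ² + σ²/τ²).
Σxᵢyᵢ = 3·3 + 1·1 + 1·4 + 6·9 = 68; Σxᵢ² = 47; σ²/τ² = 1/9.
β̂_MAP = 68 / (47 + 1/9) = 68/(424/9) = 153/106 ≈ 1.443.

β̂_MAP = 1.443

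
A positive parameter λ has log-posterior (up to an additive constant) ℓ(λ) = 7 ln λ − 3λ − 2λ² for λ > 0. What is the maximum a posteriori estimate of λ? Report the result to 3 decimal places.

λ̂_MAP = 1.000

ℓ'(λ) = 7/λ − 3 − 4λ. Setting this to zero and multiplying by λ: 4λ² + 3λ − 7 = 0.
λ = (−3 + √(3² + 4·4·7)) / (2·4) = (−3 + √121) / 8 = (−3 + 11)/8 = 1.
ℓ''(λ) = −7/λ² − 4 < 0, confirming a maximum.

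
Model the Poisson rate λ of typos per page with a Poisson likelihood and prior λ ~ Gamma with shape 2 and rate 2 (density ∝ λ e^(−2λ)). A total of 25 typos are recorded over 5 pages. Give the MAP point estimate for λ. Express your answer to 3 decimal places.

Σxᵢ = 25, n = 5.
Posterior ∝ λe^(−2λ) · λ^25e^(−5λ) = λ^26e^(−7λ), i.e. Gamma(shape=27, rate=7).
The mode of a Gamma(a, b) with a ≥ 1 (shape–rate) is (a−1)/b = 26/7 ≈ 3.714.

λ̂_MAP = 3.714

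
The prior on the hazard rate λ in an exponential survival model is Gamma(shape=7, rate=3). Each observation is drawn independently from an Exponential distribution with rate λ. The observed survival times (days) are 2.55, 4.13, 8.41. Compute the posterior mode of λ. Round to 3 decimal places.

λ̂_MAP = 0.498

The Exponential(rate=λ) likelihood is ∝ λ^n e^(−λΣtᵢ). Here n = 3 and Σtᵢ = 2.55 + 4.13 + 8.41 = 15.09.
Posterior ∝ λ^6e^(−3λ) · λ^3e^(−15.09λ) = λ^9e^(−18.09λ), i.e. Gamma(10, 18.09).
Mode = (a−1)/b = 9/18.09 ≈ 0.498.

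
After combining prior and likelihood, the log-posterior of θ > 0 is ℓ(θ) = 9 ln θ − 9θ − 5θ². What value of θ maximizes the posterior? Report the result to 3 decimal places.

θ̂_MAP = 0.600

ℓ'(θ) = 9/θ − 9 − 10θ. Setting this to zero and multiplying by θ: 10θ² + 9θ − 9 = 0.
θ = (−9 + √(9² + 4·10·9)) / (2·10) = (−9 + √441) / 20 = (−9 + 21)/20 = 3/5.
ℓ''(θ) = −9/θ² − 10 < 0, confirming a maximum.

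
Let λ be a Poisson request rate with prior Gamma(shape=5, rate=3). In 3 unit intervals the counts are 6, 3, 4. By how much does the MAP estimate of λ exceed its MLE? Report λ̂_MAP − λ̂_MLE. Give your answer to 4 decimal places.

Σxᵢ = 13. Posterior is Gamma(18, 6); MAP = (18−1)/6 = 17/6 ≈ 2.83333.
MLE = x̄ = 13/3 ≈ 4.33333.
Difference = 17/6 − 13/3 = -3/2 ≈ -1.5000.

MAP − MLE = -1.5000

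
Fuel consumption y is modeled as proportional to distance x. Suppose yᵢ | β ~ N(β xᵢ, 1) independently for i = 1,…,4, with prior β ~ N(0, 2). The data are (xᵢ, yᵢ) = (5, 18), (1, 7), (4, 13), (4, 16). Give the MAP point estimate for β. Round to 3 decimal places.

log p(β | y) = −Σ(yᵢ − βxᵢ)²/(2·1) − β²/(2·2) + const.
Setting the derivative to zero: Σxᵢ(yᵢ − βxᵢ)/1 − β/2 = 0, so β = Σxᵢyᵢ / (Σxᵢ² + σ²/τ²).
Σxᵢyᵢ = 5·18 + 1·7 + 4·13 + 4·16 = 213; Σxᵢ² = 58; σ²/τ² = 0.5.
β̂_MAP = 213 / (58 + 0.5) = 213/58.5 ≈ 3.641.

β̂_MAP = 3.641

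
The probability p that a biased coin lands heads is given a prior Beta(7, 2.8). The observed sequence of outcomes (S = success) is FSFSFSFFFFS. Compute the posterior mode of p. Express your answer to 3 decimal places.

p̂_MAP = 0.532

Prior: Beta(7, 2.8).
Data: 4 successes in 11 trials (from the sequence). The binomial likelihood contributes p^4(1−p)^7, so the posterior is Beta(7+4, 2.8+7) = Beta(11, 9.8).
For Beta(a, b) with a, b > 1 the mode is (a−1)/(a+b−2) = 10/18.8 ≈ 0.532.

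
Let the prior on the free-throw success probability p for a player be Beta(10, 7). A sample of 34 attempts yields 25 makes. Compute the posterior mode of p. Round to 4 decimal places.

p̂_MAP = 0.6939

Prior: Beta(10, 7).
Data: 25 successes in 34 trials. The binomial likelihood contributes p^25(1−p)^9, so the posterior is Beta(10+25, 7+9) = Beta(35, 16).
For Beta(a, b) with a, b > 1 the mode is (a−1)/(a+b−2) = 34/49 ≈ 0.6939.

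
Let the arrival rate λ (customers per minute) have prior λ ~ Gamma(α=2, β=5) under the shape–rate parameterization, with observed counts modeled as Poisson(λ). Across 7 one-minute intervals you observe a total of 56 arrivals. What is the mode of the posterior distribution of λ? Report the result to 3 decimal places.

Σxᵢ = 56, n = 7.
Posterior ∝ λe^(−5λ) · λ^56e^(−7λ) = λ^57e^(−12λ), i.e. Gamma(shape=58, rate=12).
The mode of a Gamma(a, b) with a ≥ 1 (shape–rate) is (a−1)/b = 57/12 ≈ 4.750.

λ̂_MAP = 4.750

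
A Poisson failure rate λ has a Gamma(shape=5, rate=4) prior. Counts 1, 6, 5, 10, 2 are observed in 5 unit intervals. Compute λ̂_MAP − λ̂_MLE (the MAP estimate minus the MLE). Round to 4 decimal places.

MAP − MLE = -1.6889

Σxᵢ = 24. Posterior is Gamma(29, 9); MAP = (29−1)/9 = 28/9 ≈ 3.11111.
MLE = x̄ = 24/5 ≈ 4.80000.
Difference = 28/9 − 24/5 = -76/45 ≈ -1.6889.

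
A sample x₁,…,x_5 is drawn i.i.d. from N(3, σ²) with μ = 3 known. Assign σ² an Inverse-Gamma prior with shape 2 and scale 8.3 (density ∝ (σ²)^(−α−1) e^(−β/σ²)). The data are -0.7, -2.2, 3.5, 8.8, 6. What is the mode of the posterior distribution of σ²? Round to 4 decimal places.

Sum of squared deviations about the known mean: SS = (-0.7−3)² + (-2.2−3)² + (3.5−3)² + (8.8−3)² + (6−3)² = 83.62.
The Normal likelihood contributes (σ²)^(−n/2) exp(−SS/(2σ²)), so the posterior is Inverse-Gamma(α + n/2, β + SS/2) = Inverse-Gamma(4.5, 50.11).
The mode of Inverse-Gamma(a, b) is b/(a+1) = 50.11/5.5 ≈ 9.1109.

σ̂²_MAP = 9.1109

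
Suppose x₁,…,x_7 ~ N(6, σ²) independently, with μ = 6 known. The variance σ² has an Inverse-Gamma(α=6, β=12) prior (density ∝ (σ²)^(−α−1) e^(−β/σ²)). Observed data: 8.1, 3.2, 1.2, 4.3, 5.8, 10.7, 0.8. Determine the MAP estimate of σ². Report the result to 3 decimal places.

σ̂²_MAP = 5.302

Sum of squared deviations about the known mean: SS = (8.1−6)² + (3.2−6)² + (1.2−6)² + (4.3−6)² + (5.8−6)² + (10.7−6)² + (0.8−6)² = 87.35.
The Normal likelihood contributes (σ²)^(−n/2) exp(−SS/(2σ²)), so the posterior is Inverse-Gamma(α + n/2, β + SS/2) = Inverse-Gamma(9.5, 55.675).
The mode of Inverse-Gamma(a, b) is b/(a+1) = 55.675/10.5 ≈ 5.302.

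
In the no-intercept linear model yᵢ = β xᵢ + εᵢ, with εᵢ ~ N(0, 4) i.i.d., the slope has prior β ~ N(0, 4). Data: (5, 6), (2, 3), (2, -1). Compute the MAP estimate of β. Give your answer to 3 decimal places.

β̂_MAP = 1.000

log p(β | y) = −Σ(yᵢ − βxᵢ)²/(2·4) − β²/(2·4) + const.
Setting the derivative to zero: Σxᵢ(yᵢ − βxᵢ)/4 − β/4 = 0, so β = Σxᵢyᵢ / (Σxᵢ² + σ²/τ²).
Σxᵢyᵢ = 5·6 + 2·3 + 2·(-1) = 34; Σxᵢ² = 33; σ²/τ² = 1.
β̂_MAP = 34 / (33 + 1) = 34/34 ≈ 1.000.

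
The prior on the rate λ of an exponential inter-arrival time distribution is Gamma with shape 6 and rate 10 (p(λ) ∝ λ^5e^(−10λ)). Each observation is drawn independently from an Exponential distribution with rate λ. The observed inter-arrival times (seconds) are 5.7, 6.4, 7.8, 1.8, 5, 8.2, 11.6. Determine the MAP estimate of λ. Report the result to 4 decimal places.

λ̂_MAP = 0.2124

The Exponential(rate=λ) likelihood is ∝ λ^n e^(−λΣtᵢ). Here n = 7 and Σtᵢ = 5.7 + 6.4 + 7.8 + 1.8 + 5 + 8.2 + 11.6 = 46.5.
Posterior ∝ λ^5e^(−10λ) · λ^7e^(−46.5λ) = λ^12e^(−56.5λ), i.e. Gamma(13, 56.5).
Mode = (a−1)/b = 12/56.5 ≈ 0.2124.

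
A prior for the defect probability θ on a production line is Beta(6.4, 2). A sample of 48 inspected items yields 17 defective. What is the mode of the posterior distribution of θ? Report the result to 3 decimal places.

θ̂_MAP = 0.412

Prior: Beta(6.4, 2).
Data: 17 successes in 48 trials. The binomial likelihood contributes θ^17(1−θ)^31, so the posterior is Beta(6.4+17, 2+31) = Beta(23.4, 33).
For Beta(a, b) with a, b > 1 the mode is (a−1)/(a+b−2) = 22.4/54.4 ≈ 0.412.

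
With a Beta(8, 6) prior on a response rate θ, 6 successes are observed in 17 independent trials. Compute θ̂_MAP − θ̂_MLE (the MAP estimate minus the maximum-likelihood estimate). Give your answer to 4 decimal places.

MAP − MLE = 0.0953

Posterior is Beta(14, 17); MAP = (14−1)/(31−2) = 13/29 ≈ 0.44828.
MLE ignores the prior: θ̂_MLE = k/n = 6/17 ≈ 0.35294.
Difference = 13/29 − 6/17 = 47/493 ≈ 0.0953.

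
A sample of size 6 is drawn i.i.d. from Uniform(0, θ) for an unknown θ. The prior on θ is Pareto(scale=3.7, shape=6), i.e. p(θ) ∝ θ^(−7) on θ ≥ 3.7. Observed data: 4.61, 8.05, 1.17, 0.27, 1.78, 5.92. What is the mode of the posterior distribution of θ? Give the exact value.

θ̂_MAP = 8.05

The Uniform(0, θ) likelihood is θ^(−n) for θ ≥ max(xᵢ), zero otherwise. Here max(xᵢ) = 8.05.
Posterior ∝ θ^(−7) · θ^(−6) = θ^(−13) on θ ≥ max(3.7, 8.05) = 8.05.
This density is strictly decreasing in θ, so the posterior mode lies at the lower boundary of the support.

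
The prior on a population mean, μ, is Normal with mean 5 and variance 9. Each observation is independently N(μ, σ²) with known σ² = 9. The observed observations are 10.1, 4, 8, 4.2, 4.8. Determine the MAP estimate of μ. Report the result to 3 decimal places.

μ̂_MAP = 6.017

n = 5; x̄ = (10.1 + 4 + 8 + 4.2 + 4.8)/5 = 31.1/5 = 6.22.
For a Normal prior and Normal likelihood with known variance, the posterior is Normal; its mode equals its mean, the precision-weighted average.
Prior precision 1/σ₀² = 1/9; data precision n/σ² = 5/9.
μ̂ = ((1/9)·5 + (5/9)·6.22) / (1/9 + 5/9) = (361/90)/(2/3) = 361/60 ≈ 6.017.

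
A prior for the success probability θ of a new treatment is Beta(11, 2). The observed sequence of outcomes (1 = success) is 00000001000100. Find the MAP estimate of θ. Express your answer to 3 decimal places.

Prior: Beta(11, 2).
Data: 2 successes in 14 trials (from the sequence). The binomial likelihood contributes θ^2(1−θ)^12, so the posterior is Beta(11+2, 2+12) = Beta(13, 14).
For Beta(a, b) with a, b > 1 the mode is (a−1)/(a+b−2) = 12/25 ≈ 0.480.

θ̂_MAP = 0.480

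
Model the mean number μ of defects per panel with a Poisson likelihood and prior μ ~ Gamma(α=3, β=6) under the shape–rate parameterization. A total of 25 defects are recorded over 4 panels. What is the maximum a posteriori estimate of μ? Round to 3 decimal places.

μ̂_MAP = 2.700

Σxᵢ = 25, n = 4.
Posterior ∝ μ^2e^(−6μ) · μ^25e^(−4μ) = μ^27e^(−10μ), i.e. Gamma(shape=28, rate=10).
The mode of a Gamma(a, b) with a ≥ 1 (shape–rate) is (a−1)/b = 27/10 ≈ 2.700.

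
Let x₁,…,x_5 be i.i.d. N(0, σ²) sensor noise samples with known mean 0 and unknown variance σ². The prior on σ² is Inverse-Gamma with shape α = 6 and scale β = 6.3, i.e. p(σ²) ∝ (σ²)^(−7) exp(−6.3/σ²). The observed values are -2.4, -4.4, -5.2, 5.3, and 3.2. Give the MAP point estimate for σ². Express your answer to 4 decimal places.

σ̂²_MAP = 5.4258

Sum of squared deviations about the known mean: SS = (-2.4−0)² + (-4.4−0)² + (-5.2−0)² + (5.3−0)² + (3.2−0)² = 90.49.
The Normal likelihood contributes (σ²)^(−n/2) exp(−SS/(2σ²)), so the posterior is Inverse-Gamma(α + n/2, β + SS/2) = Inverse-Gamma(8.5, 51.545).
The mode of Inverse-Gamma(a, b) is b/(a+1) = 51.545/9.5 ≈ 5.4258.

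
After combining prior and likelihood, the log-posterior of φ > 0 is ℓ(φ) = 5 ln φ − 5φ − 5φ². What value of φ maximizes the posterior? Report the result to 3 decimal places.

ℓ'(φ) = 5/φ − 5 − 10φ. Setting this to zero and multiplying by φ: 10φ² + 5φ − 5 = 0.
φ = (−5 + √(5² + 4·10·5)) / (2·10) = (−5 + √225) / 20 = (−5 + 15)/20 = 1/2.
ℓ''(φ) = −5/φ² − 10 < 0, confirming a maximum.

φ̂_MAP = 0.500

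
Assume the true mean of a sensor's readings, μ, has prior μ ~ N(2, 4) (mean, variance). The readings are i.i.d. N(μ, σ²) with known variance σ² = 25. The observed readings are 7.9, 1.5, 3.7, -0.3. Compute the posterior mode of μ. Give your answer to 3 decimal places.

μ̂_MAP = 2.468

n = 4; x̄ = (7.9 + 1.5 + 3.7 + (-0.3))/4 = 12.8/4 = 3.2.
For a Normal prior and Normal likelihood with known variance, the posterior is Normal; its mode equals its mean, the precision-weighted average.
Prior precision 1/σ₀² = 1/4 = 0.25; data precision n/σ² = 4/25 = 0.16.
μ̂ = (0.25·2 + 0.16·3.2) / (0.25 + 0.16) = 1.012/0.41 = 506/205 ≈ 2.468.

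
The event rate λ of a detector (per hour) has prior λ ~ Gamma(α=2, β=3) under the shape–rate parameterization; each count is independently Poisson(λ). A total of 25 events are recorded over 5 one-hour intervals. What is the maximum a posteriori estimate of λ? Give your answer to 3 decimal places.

λ̂_MAP = 3.250

Σxᵢ = 25, n = 5.
Posterior ∝ λe^(−3λ) · λ^25e^(−5λ) = λ^26e^(−8λ), i.e. Gamma(shape=27, rate=8).
The mode of a Gamma(a, b) with a ≥ 1 (shape–rate) is (a−1)/b = 26/8 ≈ 3.250.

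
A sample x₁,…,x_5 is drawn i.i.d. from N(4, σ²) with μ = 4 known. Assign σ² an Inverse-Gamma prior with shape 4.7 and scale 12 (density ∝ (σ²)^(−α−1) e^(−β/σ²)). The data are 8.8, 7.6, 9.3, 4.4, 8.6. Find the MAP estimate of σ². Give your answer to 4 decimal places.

σ̂²_MAP = 6.6713

Sum of squared deviations about the known mean: SS = (8.8−4)² + (7.6−4)² + (9.3−4)² + (4.4−4)² + (8.6−4)² = 85.41.
The Normal likelihood contributes (σ²)^(−n/2) exp(−SS/(2σ²)), so the posterior is Inverse-Gamma(α + n/2, β + SS/2) = Inverse-Gamma(7.2, 54.705).
The mode of Inverse-Gamma(a, b) is b/(a+1) = 54.705/8.2 ≈ 6.6713.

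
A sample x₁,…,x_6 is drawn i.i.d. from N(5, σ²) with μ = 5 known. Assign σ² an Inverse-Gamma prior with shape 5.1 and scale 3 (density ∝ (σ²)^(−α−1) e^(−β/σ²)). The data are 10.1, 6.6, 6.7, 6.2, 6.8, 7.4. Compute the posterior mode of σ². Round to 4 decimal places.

σ̂²_MAP = 2.6319

Sum of squared deviations about the known mean: SS = (10.1−5)² + (6.6−5)² + (6.7−5)² + (6.2−5)² + (6.8−5)² + (7.4−5)² = 41.9.
The Normal likelihood contributes (σ²)^(−n/2) exp(−SS/(2σ²)), so the posterior is Inverse-Gamma(α + n/2, β + SS/2) = Inverse-Gamma(8.1, 23.95).
The mode of Inverse-Gamma(a, b) is b/(a+1) = 23.95/9.1 ≈ 2.6319.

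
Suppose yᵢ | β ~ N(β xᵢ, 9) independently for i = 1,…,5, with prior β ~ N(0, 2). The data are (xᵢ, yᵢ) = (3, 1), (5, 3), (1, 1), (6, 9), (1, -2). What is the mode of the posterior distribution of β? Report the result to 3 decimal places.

log p(β | y) = −Σ(yᵢ − βxᵢ)²/(2·9) − β²/(2·2) + const.
Setting the derivative to zero: Σxᵢ(yᵢ − βxᵢ)/9 − β/2 = 0, so β = Σxᵢyᵢ / (Σxᵢ² + σ²/τ²).
Σxᵢyᵢ = 3·1 + 5·3 + 1·1 + 6·9 + 1·(-2) = 71; Σxᵢ² = 72; σ²/τ² = 4.5.
β̂_MAP = 71 / (72 + 4.5) = 71/76.5 ≈ 0.928.

β̂_MAP = 0.928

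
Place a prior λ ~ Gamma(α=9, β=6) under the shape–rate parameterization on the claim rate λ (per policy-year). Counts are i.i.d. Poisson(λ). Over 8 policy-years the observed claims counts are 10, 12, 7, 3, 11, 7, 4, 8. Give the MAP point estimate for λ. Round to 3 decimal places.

λ̂_MAP = 5.000

Σxᵢ = 10+12+7+3+11+7+4+8 = 62, with n = 8.
Posterior ∝ λ^8e^(−6λ) · λ^62e^(−8λ) = λ^70e^(−14λ), i.e. Gamma(shape=71, rate=14).
The mode of a Gamma(a, b) with a ≥ 1 (shape–rate) is (a−1)/b = 70/14 ≈ 5.000.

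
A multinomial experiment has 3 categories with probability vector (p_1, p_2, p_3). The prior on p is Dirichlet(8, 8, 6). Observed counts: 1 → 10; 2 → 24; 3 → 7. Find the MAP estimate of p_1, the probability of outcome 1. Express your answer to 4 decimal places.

MAP estimate: 0.2833

The posterior is Dirichlet(αᵢ + nᵢ) = Dirichlet(18, 32, 13).
For a Dirichlet(a₁,…,a_K) with all aᵢ > 1, the mode has j-th component (aⱼ − 1)/(Σaᵢ − K).
Here Σaᵢ = 63 and K = 3, so p_1 = (18 − 1)/(63 − 3) = 17/60 ≈ 0.2833.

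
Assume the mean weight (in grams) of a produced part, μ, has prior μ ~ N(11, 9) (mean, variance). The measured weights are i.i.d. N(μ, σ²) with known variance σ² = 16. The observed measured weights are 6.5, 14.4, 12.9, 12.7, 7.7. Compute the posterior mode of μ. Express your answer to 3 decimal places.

n = 5; x̄ = (6.5 + 14.4 + 12.9 + 12.7 + 7.7)/5 = 54.2/5 = 10.84.
For a Normal prior and Normal likelihood with known variance, the posterior is Normal; its mode equals its mean, the precision-weighted average.
Prior precision 1/σ₀² = 1/9; data precision n/σ² = 5/16 = 0.3125.
μ̂ = ((1/9)·11 + 0.3125·10.84) / (1/9 + 0.3125) = (3319/720)/(61/144) = 3319/305 ≈ 10.882.

μ̂_MAP = 10.882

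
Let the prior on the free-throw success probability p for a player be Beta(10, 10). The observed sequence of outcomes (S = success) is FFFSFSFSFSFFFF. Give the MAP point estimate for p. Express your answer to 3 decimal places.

p̂_MAP = 0.406

Prior: Beta(10, 10).
Data: 4 successes in 14 trials (from the sequence). The binomial likelihood contributes p^4(1−p)^10, so the posterior is Beta(10+4, 10+10) = Beta(14, 20).
For Beta(a, b) with a, b > 1 the mode is (a−1)/(a+b−2) = 13/32 ≈ 0.406.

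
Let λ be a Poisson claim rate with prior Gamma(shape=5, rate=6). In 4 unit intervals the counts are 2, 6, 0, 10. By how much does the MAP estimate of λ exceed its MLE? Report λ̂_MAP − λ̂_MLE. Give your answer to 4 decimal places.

Σxᵢ = 18. Posterior is Gamma(23, 10); MAP = (23−1)/10 = 22/10 ≈ 2.20000.
MLE = x̄ = 18/4 ≈ 4.50000.
Difference = 22/10 − 18/4 = -23/10 ≈ -2.3000.

MAP − MLE = -2.3000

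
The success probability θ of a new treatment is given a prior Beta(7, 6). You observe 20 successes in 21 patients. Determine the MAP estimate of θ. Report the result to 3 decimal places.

Prior: Beta(7, 6).
Data: 20 successes in 21 trials. The binomial likelihood contributes θ^20(1−θ)^1, so the posterior is Beta(7+20, 6+1) = Beta(27, 7).
For Beta(a, b) with a, b > 1 the mode is (a−1)/(a+b−2) = 26/32 ≈ 0.813.

θ̂_MAP = 0.813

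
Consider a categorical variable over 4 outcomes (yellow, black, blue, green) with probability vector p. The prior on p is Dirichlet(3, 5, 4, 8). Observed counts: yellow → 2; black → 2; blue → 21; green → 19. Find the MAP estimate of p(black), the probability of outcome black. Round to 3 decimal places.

MAP estimate of p(black) = 0.100

The posterior is Dirichlet(αᵢ + nᵢ) = Dirichlet(5, 7, 25, 27).
For a Dirichlet(a₁,…,a_K) with all aᵢ > 1, the mode has j-th component (aⱼ − 1)/(Σaᵢ − K).
Here Σaᵢ = 64 and K = 4, so p(black) = (7 − 1)/(64 − 4) = 6/60 ≈ 0.100.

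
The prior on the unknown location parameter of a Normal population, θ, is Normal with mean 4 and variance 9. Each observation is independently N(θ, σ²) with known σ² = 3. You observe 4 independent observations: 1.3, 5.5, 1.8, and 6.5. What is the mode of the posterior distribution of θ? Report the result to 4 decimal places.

θ̂_MAP = 3.7923

n = 4; x̄ = (1.3 + 5.5 + 1.8 + 6.5)/4 = 15.1/4 = 3.775.
For a Normal prior and Normal likelihood with known variance, the posterior is Normal; its mode equals its mean, the precision-weighted average.
Prior precision 1/σ₀² = 1/9; data precision n/σ² = 4/3.
θ̂ = ((1/9)·4 + (4/3)·3.775) / (1/9 + 4/3) = (493/90)/(13/9) = 493/130 ≈ 3.7923.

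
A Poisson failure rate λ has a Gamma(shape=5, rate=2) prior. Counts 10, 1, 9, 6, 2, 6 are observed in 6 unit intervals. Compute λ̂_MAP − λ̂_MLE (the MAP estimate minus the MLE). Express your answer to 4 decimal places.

MAP − MLE = -0.9167

Σxᵢ = 34. Posterior is Gamma(39, 8); MAP = (39−1)/8 = 38/8 ≈ 4.75000.
MLE = x̄ = 34/6 ≈ 5.66667.
Difference = 38/8 − 34/6 = -11/12 ≈ -0.9167.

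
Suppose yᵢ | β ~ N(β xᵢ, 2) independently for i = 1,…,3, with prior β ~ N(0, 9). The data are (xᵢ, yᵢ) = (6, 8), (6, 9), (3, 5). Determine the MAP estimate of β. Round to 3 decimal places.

β̂_MAP = 1.440

log p(β | y) = −Σ(yᵢ − βxᵢ)²/(2·2) − β²/(2·9) + const.
Setting the derivative to zero: Σxᵢ(yᵢ − βxᵢ)/2 − β/9 = 0, so β = Σxᵢyᵢ / (Σxᵢ² + σ²/τ²).
Σxᵢyᵢ = 6·8 + 6·9 + 3·5 = 117; Σxᵢ² = 81; σ²/τ² = 2/9.
β̂_MAP = 117 / (81 + 2/9) = 117/(731/9) = 1053/731 ≈ 1.440.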